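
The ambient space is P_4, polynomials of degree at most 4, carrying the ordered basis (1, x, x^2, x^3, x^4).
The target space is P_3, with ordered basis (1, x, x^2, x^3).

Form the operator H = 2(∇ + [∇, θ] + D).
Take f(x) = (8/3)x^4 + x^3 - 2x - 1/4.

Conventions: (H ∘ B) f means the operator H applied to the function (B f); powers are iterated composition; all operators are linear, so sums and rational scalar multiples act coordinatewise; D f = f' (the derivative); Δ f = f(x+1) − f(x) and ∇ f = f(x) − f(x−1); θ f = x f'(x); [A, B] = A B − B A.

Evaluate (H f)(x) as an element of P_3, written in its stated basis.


g(x) = 64x^3 - 78x^2 + (202/3)x - 92/3

∇ f = (32/3)x^3 - 13x^2 + (23/3)x - 11/3
θ f = (32/3)x^4 + 3x^3 - 2x
∇ θ f = (128/3)x^3 - 55x^2 + (101/3)x - 29/3
∇ f = (32/3)x^3 - 13x^2 + (23/3)x - 11/3
θ ∇ f = 32x^3 - 26x^2 + (23/3)x
[∇, θ] f = (32/3)x^3 - 29x^2 + 26x - 29/3
D f = (32/3)x^3 + 3x^2 - 2
(∇ + [∇, θ] + D) f = 32x^3 - 39x^2 + (101/3)x - 46/3
(2(∇ + [∇, θ] + D)) f = 64x^3 - 78x^2 + (202/3)x - 92/3


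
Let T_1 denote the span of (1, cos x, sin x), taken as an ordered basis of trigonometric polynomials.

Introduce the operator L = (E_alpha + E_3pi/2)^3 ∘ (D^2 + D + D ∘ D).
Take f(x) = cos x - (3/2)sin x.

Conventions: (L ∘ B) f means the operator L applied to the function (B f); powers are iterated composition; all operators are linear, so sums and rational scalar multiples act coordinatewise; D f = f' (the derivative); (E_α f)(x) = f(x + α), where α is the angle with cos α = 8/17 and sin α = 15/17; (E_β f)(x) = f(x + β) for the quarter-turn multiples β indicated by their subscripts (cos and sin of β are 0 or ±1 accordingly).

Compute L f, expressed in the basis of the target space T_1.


g(x) = -(2208/4913)cos x - (484/4913)sin x

D f = -(3/2)cos x - sin x
D D f = -cos x + (3/2)sin x
D f = -(3/2)cos x - sin x
D f = -(3/2)cos x - sin x
D D f = -cos x + (3/2)sin x
(D^2 + D + D ∘ D) f = -(7/2)cos x + 2sin x
E_alpha (D^2 + D + D ∘ D) f = (2/17)cos x + (137/34)sin x
E_3pi/2 (D^2 + D + D ∘ D) f = -2cos x - (7/2)sin x
(E_alpha + E_3pi/2) (D^2 + D + D ∘ D) f = -(32/17)cos x + (9/17)sin x
E_alpha (E_alpha + E_3pi/2) (D^2 + D + D ∘ D) f = -(121/289)cos x + (552/289)sin x
E_3pi/2 (E_alpha + E_3pi/2) (D^2 + D + D ∘ D) f = -(9/17)cos x - (32/17)sin x
(E_alpha + E_3pi/2) (E_alpha + E_3pi/2) (D^2 + D + D ∘ D) f = -(274/289)cos x + (8/289)sin x
E_alpha (E_alpha + E_3pi/2) (E_alpha + E_3pi/2) (D^2 + D + D ∘ D) f = -(2072/4913)cos x + (4174/4913)sin x
E_3pi/2 (E_alpha + E_3pi/2) (E_alpha + E_3pi/2) (D^2 + D + D ∘ D) f = -(8/289)cos x - (274/289)sin x
(E_alpha + E_3pi/2) (E_alpha + E_3pi/2) (E_alpha + E_3pi/2) (D^2 + D + D ∘ D) f = -(2208/4913)cos x - (484/4913)sin x


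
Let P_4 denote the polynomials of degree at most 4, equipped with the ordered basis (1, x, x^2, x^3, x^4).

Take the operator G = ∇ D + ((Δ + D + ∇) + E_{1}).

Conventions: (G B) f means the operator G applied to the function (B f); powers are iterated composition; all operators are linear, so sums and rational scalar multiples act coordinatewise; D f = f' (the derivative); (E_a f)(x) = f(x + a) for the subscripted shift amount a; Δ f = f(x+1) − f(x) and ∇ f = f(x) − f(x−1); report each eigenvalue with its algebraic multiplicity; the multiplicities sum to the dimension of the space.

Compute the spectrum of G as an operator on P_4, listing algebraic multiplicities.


λ = 1 (multiplicity 5)

image of 1: 1
image of x: x + 4
image of x^2: x^2 + 8x + 3
image of x^3: x^3 + 12x^2 + 9x
image of x^4: x^4 + 16x^3 + 18x^2 + 5
the matrix is upper triangular; its diagonal is (1, 1, 1, 1, 1)
for a triangular matrix the eigenvalues are the diagonal entries, with algebraic multiplicity their repetition count


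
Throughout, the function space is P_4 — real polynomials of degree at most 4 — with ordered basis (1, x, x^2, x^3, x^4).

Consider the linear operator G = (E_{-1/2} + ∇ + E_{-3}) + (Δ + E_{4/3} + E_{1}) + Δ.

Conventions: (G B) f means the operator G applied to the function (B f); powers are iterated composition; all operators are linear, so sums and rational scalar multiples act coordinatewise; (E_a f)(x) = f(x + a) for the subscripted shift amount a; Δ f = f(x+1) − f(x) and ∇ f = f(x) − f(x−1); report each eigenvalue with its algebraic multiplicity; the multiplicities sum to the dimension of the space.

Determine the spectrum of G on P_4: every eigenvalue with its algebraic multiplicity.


image of 1: 4
image of x: 4x + 11/6
image of x^2: 4x^2 + (11/3)x + 469/36
image of x^3: 4x^3 + (11/2)x^2 + (469/12)x - 4483/216
image of x^4: 4x^4 + (22/3)x^3 + (469/6)x^2 - (4483/54)x + 111745/1296
the matrix is upper triangular; its diagonal is (4, 4, 4, 4, 4)
for a triangular matrix the eigenvalues are the diagonal entries, with algebraic multiplicity their repetition count

λ = 4 (multiplicity 5)


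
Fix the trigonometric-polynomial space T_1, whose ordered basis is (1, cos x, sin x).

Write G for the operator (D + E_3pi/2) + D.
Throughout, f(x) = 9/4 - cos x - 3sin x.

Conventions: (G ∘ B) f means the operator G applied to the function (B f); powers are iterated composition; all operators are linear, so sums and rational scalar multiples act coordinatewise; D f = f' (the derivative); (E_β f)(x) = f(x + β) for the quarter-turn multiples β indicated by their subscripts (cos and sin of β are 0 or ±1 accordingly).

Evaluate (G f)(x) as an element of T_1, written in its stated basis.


D f = -3cos x + sin x
E_3pi/2 f = 9/4 + 3cos x - sin x
(D + E_3pi/2) f = 9/4
D f = -3cos x + sin x
((D + E_3pi/2) + D) f = 9/4 - 3cos x + sin x

g(x) = 9/4 - 3cos x + sin x


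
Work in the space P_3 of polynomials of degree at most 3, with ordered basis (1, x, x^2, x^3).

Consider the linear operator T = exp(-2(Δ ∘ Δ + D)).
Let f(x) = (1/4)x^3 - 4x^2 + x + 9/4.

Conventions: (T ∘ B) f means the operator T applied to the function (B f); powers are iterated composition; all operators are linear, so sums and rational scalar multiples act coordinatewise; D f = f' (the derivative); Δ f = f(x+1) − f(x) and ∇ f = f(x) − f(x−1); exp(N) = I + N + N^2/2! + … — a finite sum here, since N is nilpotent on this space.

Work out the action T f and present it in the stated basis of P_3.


the result is g(x) = (1/4)x^3 - (11/2)x^2 + 17x + 5/4

order-1 term: -(3/2)x^2 + 13x + 11
order-2 term: 3x - 10
order-3 term: -2
the series for exp(-2(Δ ∘ Δ + D)) f terminates at order 3
exp(-2(Δ ∘ Δ + D)) f = (1/4)x^3 - (11/2)x^2 + 17x + 5/4


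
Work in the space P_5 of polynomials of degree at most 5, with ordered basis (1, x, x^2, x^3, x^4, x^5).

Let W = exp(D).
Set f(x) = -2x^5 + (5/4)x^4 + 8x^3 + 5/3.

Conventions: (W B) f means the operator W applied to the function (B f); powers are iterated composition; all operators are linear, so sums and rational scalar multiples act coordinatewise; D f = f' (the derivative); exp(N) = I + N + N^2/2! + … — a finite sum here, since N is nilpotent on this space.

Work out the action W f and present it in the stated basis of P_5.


order-1 term: -10x^4 + 5x^3 + 24x^2
order-2 term: -20x^3 + (15/2)x^2 + 24x
order-3 term: -20x^2 + 5x + 8
order-4 term: -10x + 5/4
order-5 term: -2
the series for exp(D) f terminates at order 5
exp(D) f = -2x^5 - (35/4)x^4 - 7x^3 + (23/2)x^2 + 19x + 107/12

the result is g(x) = -2x^5 - (35/4)x^4 - 7x^3 + (23/2)x^2 + 19x + 107/12


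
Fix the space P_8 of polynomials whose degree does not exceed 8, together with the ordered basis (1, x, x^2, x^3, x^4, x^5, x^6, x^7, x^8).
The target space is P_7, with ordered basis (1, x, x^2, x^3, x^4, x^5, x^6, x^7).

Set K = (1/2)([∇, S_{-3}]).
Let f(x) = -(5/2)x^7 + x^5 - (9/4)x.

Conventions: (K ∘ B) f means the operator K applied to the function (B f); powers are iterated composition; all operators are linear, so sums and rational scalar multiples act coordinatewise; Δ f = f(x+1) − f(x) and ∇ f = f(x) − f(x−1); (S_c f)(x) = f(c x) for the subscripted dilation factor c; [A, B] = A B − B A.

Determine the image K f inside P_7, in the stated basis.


g(x) = 25515x^6 - 51030x^5 + 98415x^4 - 93420x^3 + 56385x^2 - 18510x + 5235/2

S_{-3} f = (10935/2)x^7 - 243x^5 + (27/4)x
∇ S_{-3} f = (76545/2)x^6 - (229635/2)x^5 + (380295/2)x^4 - (377865/2)x^3 + (224775/2)x^2 - (74115/2)x + 20925/4
∇ f = -(35/2)x^6 + (105/2)x^5 - (165/2)x^4 + (155/2)x^3 - (85/2)x^2 + (25/2)x - 15/4
S_{-3} ∇ f = -(25515/2)x^6 - (25515/2)x^5 - (13365/2)x^4 - (4185/2)x^3 - (765/2)x^2 - (75/2)x - 15/4
[∇, S_{-3}] f = 51030x^6 - 102060x^5 + 196830x^4 - 186840x^3 + 112770x^2 - 37020x + 5235
((1/2)([∇, S_{-3}])) f = 25515x^6 - 51030x^5 + 98415x^4 - 93420x^3 + 56385x^2 - 18510x + 5235/2


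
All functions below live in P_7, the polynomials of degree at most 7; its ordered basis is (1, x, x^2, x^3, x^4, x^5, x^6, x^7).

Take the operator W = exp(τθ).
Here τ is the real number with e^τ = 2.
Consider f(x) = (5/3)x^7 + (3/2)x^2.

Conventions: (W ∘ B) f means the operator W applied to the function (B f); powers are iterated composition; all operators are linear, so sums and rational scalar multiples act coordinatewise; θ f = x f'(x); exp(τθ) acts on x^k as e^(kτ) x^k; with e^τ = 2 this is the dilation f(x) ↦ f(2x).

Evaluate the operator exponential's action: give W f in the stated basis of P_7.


exp(τθ) x^k = e^(kτ) x^k; with e^τ = 2 this sends x^k to 2^k x^k
x^2 ↦ 4 x^2
x^7 ↦ 128 x^7
applying this coordinatewise to f: exp(τθ) f = (640/3)x^7 + 6x^2

g(x) = (640/3)x^7 + 6x^2


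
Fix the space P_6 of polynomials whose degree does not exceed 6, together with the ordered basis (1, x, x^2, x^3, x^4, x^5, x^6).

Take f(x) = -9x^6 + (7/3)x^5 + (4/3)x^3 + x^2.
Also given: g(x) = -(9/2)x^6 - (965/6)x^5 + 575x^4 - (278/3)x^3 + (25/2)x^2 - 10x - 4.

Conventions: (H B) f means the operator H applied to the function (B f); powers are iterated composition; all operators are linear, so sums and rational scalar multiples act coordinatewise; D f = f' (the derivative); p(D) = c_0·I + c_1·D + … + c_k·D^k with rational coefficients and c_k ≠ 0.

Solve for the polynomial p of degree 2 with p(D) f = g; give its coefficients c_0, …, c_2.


D^0 f = -9x^6 + (7/3)x^5 + (4/3)x^3 + x^2
D^1 f = -54x^5 + (35/3)x^4 + 4x^2 + 2x
D^2 f = -270x^4 + (140/3)x^3 + 8x + 2
matching coefficients of g against c_0 f + c_1 Df + … from the top degree down determines the c_i
solution: c_0 = 1/2, c_1 = 3, c_2 = -2

p(D) = (1/2)·I + 3·D − 2·D^2, i.e. c_0 = 1/2, c_1 = 3, c_2 = -2


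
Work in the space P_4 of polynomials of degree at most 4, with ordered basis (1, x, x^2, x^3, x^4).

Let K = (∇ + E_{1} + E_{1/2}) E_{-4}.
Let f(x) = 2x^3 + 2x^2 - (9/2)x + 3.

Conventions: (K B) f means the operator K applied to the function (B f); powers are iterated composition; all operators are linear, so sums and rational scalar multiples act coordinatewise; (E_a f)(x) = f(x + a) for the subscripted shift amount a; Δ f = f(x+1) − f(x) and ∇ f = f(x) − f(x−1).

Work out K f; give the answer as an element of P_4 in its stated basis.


E_{-4} f = 2x^3 - 22x^2 + (151/2)x - 75
∇ E_{-4} f = 6x^2 - 50x + 199/2
E_{1} E_{-4} f = 2x^3 - 16x^2 + (75/2)x - 39/2
E_{1/2} E_{-4} f = 2x^3 - 19x^2 + 55x - 85/2
(∇ + E_{1} + E_{1/2}) E_{-4} f = 4x^3 - 29x^2 + (85/2)x + 75/2

the image equals g(x) = 4x^3 - 29x^2 + (85/2)x + 75/2


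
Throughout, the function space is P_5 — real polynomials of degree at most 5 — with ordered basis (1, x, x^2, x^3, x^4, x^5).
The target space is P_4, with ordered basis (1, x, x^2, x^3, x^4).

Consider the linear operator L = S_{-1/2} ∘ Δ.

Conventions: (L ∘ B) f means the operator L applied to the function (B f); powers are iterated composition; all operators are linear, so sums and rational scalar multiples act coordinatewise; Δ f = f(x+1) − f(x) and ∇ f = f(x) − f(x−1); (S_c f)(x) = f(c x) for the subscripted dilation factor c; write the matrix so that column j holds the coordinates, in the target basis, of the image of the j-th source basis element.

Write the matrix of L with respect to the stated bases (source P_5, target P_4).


image of 1: 0
image of x: 1
image of x^2: -x + 1
image of x^3: (3/4)x^2 - (3/2)x + 1
image of x^4: -(1/2)x^3 + (3/2)x^2 - 2x + 1
image of x^5: (5/16)x^4 - (5/4)x^3 + (5/2)x^2 - (5/2)x + 1
each image's coordinates form column j of the matrix

the matrix is [[0, 1, 1, 1, 1, 1]; [0, 0, -1, -3/2, -2, -5/2]; [0, 0, 0, 3/4, 3/2, 5/2]; [0, 0, 0, 0, -1/2, -5/4]; [0, 0, 0, 0, 0, 5/16]] (rows listed top to bottom)


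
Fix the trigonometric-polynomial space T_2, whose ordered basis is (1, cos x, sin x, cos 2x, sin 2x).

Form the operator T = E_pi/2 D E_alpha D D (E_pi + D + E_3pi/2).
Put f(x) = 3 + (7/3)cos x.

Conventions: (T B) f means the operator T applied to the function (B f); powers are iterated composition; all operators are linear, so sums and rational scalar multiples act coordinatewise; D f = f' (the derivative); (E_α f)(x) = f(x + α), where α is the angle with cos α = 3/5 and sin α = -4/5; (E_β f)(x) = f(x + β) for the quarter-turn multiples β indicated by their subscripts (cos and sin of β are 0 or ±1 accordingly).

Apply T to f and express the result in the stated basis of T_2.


E_pi f = 3 - (7/3)cos x
D f = -(7/3)sin x
E_3pi/2 f = 3 + (7/3)sin x
(E_pi + D + E_3pi/2) f = 6 - (7/3)cos x
D (E_pi + D + E_3pi/2) f = (7/3)sin x
D D (E_pi + D + E_3pi/2) f = (7/3)cos x
E_alpha D D (E_pi + D + E_3pi/2) f = (7/5)cos x + (28/15)sin x
D (E_alpha D) D (E_pi + D + E_3pi/2) f = (28/15)cos x - (7/5)sin x
E_pi/2 (D E_alpha D D) (E_pi + D + E_3pi/2) f = -(7/5)cos x - (28/15)sin x

g(x) = -(7/5)cos x - (28/15)sin x


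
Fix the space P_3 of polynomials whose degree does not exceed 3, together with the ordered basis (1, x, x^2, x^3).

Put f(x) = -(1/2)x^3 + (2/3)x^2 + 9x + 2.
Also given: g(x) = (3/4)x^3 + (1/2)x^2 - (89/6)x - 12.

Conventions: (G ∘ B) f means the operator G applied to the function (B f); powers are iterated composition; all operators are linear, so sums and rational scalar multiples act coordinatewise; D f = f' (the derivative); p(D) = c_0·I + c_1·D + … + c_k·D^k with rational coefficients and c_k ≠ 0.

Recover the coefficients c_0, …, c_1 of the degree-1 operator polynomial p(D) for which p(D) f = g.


c_0 = -3/2, c_1 = -1

D^0 f = -(1/2)x^3 + (2/3)x^2 + 9x + 2
D^1 f = -(3/2)x^2 + (4/3)x + 9
matching coefficients of g against c_0 f + c_1 Df + … from the top degree down determines the c_i
solution: c_0 = -3/2, c_1 = -1


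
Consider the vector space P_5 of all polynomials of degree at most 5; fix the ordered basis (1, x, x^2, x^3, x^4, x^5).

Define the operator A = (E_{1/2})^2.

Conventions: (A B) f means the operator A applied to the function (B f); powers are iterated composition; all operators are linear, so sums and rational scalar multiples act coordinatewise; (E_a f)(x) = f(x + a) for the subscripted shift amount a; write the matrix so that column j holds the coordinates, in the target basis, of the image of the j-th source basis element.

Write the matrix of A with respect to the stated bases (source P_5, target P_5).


the matrix is [[1, 1, 1, 1, 1, 1]; [0, 1, 2, 3, 4, 5]; [0, 0, 1, 3, 6, 10]; [0, 0, 0, 1, 4, 10]; [0, 0, 0, 0, 1, 5]; [0, 0, 0, 0, 0, 1]] (rows listed top to bottom)

image of 1: 1
image of x: x + 1
image of x^2: x^2 + 2x + 1
image of x^3: x^3 + 3x^2 + 3x + 1
image of x^4: x^4 + 4x^3 + 6x^2 + 4x + 1
image of x^5: x^5 + 5x^4 + 10x^3 + 10x^2 + 5x + 1
each image's coordinates form column j of the matrix


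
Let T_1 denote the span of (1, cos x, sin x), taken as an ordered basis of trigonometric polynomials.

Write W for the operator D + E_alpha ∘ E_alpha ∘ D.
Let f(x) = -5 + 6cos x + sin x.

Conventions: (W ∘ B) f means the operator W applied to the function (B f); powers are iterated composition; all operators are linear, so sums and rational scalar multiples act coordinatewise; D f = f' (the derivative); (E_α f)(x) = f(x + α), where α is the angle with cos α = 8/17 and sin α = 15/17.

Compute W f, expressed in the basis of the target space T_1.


D f = cos x - 6sin x
D f = cos x - 6sin x
E_alpha D f = -(82/17)cos x - (63/17)sin x
E_alpha E_alpha D f = -(1601/289)cos x + (726/289)sin x
(D + E_alpha ∘ E_alpha ∘ D) f = -(1312/289)cos x - (1008/289)sin x

the result is g(x) = -(1312/289)cos x - (1008/289)sin x


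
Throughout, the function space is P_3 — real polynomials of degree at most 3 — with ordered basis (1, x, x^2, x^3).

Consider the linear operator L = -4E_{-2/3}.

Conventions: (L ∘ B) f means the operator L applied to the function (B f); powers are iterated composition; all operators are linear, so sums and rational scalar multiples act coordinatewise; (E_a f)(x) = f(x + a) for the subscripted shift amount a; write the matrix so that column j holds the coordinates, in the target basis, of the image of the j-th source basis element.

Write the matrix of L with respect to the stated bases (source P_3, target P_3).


image of 1: -4
image of x: -4x + 8/3
image of x^2: -4x^2 + (16/3)x - 16/9
image of x^3: -4x^3 + 8x^2 - (16/3)x + 32/27
each image's coordinates form column j of the matrix

the matrix is [[-4, 8/3, -16/9, 32/27]; [0, -4, 16/3, -16/3]; [0, 0, -4, 8]; [0, 0, 0, -4]] (rows listed top to bottom)


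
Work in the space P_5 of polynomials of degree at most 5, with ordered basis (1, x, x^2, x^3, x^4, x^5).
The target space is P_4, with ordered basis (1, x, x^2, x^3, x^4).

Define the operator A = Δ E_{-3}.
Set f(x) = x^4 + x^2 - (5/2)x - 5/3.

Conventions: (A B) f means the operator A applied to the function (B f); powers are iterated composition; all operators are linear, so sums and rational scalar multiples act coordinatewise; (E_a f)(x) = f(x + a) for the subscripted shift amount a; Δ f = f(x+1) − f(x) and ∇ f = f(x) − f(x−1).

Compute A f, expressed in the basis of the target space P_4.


E_{-3} f = x^4 - 12x^3 + 55x^2 - (233/2)x + 575/6
Δ E_{-3} f = 4x^3 - 30x^2 + 78x - 145/2

the result is g(x) = 4x^3 - 30x^2 + 78x - 145/2


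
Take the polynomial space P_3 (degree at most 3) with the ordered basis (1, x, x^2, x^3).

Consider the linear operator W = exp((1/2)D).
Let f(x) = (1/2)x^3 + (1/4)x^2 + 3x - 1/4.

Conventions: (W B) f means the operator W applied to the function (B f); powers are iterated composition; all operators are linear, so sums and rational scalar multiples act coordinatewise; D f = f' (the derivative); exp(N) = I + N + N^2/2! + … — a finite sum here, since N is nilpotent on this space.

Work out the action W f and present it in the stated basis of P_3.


order-1 term: (3/4)x^2 + (1/4)x + 3/2
order-2 term: (3/8)x + 1/16
order-3 term: 1/16
the series for exp((1/2)D) f terminates at order 3
exp((1/2)D) f = (1/2)x^3 + x^2 + (29/8)x + 11/8

g(x) = (1/2)x^3 + x^2 + (29/8)x + 11/8


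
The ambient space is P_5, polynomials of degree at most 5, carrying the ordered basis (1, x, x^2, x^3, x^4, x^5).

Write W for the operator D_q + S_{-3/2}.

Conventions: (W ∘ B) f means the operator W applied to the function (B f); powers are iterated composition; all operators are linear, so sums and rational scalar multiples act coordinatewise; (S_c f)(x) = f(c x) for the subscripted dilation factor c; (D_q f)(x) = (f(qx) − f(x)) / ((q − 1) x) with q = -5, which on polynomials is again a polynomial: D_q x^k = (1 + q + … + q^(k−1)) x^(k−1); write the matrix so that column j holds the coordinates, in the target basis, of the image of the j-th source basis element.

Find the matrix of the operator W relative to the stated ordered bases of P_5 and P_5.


the matrix is [[1, 1, 0, 0, 0, 0]; [0, -3/2, -4, 0, 0, 0]; [0, 0, 9/4, 21, 0, 0]; [0, 0, 0, -27/8, -104, 0]; [0, 0, 0, 0, 81/16, 521]; [0, 0, 0, 0, 0, -243/32]] (rows listed top to bottom)

image of 1: 1
image of x: -(3/2)x + 1
image of x^2: (9/4)x^2 - 4x
image of x^3: -(27/8)x^3 + 21x^2
image of x^4: (81/16)x^4 - 104x^3
image of x^5: -(243/32)x^5 + 521x^4
each image's coordinates form column j of the matrix


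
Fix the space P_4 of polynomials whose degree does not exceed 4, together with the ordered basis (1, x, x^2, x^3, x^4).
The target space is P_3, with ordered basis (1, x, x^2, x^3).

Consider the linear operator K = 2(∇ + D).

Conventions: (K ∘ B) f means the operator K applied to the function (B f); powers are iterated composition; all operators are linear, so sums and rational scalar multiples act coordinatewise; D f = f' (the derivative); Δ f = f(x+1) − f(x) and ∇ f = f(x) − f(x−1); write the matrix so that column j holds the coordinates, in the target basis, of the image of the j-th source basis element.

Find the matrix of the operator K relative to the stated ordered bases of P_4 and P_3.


the matrix is [[0, 4, -2, 2, -2]; [0, 0, 8, -6, 8]; [0, 0, 0, 12, -12]; [0, 0, 0, 0, 16]] (rows listed top to bottom)

image of 1: 0
image of x: 4
image of x^2: 8x - 2
image of x^3: 12x^2 - 6x + 2
image of x^4: 16x^3 - 12x^2 + 8x - 2
each image's coordinates form column j of the matrix


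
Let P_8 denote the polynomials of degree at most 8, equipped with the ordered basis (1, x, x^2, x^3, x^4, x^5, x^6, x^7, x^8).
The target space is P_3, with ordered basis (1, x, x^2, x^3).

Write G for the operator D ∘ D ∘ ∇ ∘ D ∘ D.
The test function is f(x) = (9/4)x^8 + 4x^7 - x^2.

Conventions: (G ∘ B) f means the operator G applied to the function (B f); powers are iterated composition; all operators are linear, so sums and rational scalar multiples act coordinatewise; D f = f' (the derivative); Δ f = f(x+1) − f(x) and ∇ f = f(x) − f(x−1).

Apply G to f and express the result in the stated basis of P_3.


D f = 18x^7 + 28x^6 - 2x
D D f = 126x^6 + 168x^5 - 2
∇ D D f = 756x^5 - 1050x^4 + 840x^3 - 210x^2 - 84x + 42
D ∇ D D f = 3780x^4 - 4200x^3 + 2520x^2 - 420x - 84
D (D ∘ ∇ ∘ D ∘ D) f = 15120x^3 - 12600x^2 + 5040x - 420

g(x) = 15120x^3 - 12600x^2 + 5040x - 420


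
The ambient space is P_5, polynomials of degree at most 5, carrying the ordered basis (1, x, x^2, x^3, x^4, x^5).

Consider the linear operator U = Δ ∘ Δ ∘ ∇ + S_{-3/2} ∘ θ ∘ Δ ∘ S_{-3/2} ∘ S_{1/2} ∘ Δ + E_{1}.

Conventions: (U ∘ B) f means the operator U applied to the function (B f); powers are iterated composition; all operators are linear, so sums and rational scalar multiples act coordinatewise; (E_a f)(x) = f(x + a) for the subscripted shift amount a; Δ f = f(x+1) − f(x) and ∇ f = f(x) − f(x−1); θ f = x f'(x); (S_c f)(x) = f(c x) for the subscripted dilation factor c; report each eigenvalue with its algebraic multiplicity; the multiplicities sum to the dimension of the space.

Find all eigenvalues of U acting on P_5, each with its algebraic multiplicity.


image of 1: 1
image of x: x + 1
image of x^2: x^2 + 2x + 1
image of x^3: x^3 + 3x^2 - (33/16)x + 7
image of x^4: x^4 + 4x^3 - (537/32)x^2 + (815/32)x + 13
image of x^5: x^5 + 5x^4 - (27685/512)x^3 + (14275/256)x^2 + (7375/128)x + 31
the matrix is upper triangular; its diagonal is (1, 1, 1, 1, 1, 1)
for a triangular matrix the eigenvalues are the diagonal entries, with algebraic multiplicity their repetition count

λ = 1 (multiplicity 6)


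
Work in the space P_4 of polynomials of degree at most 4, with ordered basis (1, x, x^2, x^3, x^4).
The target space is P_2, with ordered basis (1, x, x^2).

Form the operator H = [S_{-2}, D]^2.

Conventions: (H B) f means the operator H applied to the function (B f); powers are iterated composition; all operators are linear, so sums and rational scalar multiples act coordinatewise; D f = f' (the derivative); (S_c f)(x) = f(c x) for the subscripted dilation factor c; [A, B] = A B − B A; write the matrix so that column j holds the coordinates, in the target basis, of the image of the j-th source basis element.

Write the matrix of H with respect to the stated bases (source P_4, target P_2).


the matrix is [[0, 0, -36, 0, 0]; [0, 0, 0, -432, 0]; [0, 0, 0, 0, -3456]] (rows listed top to bottom)

image of 1: 0
image of x: 0
image of x^2: -36
image of x^3: -432x
image of x^4: -3456x^2
each image's coordinates form column j of the matrix


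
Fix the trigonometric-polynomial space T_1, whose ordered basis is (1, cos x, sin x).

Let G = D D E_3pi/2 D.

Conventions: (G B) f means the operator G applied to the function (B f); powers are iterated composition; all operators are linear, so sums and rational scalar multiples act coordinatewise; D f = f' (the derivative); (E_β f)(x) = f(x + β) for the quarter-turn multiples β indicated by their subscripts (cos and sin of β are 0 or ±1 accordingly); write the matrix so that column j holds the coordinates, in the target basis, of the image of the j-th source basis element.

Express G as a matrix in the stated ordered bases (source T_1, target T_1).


image of 1: 0
image of cos x: -cos x
image of sin x: -sin x
each image's coordinates form column j of the matrix

the matrix is [[0, 0, 0]; [0, -1, 0]; [0, 0, -1]] (rows listed top to bottom)


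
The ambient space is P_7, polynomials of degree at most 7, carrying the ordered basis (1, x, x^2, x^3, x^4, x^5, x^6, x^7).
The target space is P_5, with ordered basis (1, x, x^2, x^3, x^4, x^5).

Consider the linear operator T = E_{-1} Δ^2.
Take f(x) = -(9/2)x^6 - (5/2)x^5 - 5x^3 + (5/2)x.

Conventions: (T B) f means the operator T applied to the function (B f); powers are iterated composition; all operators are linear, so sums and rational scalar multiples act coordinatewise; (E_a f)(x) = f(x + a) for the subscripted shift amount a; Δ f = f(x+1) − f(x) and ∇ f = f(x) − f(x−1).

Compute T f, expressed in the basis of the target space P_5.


the result is g(x) = -135x^4 - 50x^3 - 135x^2 - 55x - 9

Δ f = -27x^5 - 80x^4 - 115x^3 - (215/2)x^2 - (109/2)x - 19/2
Δ Δ f = -135x^4 - 590x^3 - 1095x^2 - 1015x - 384
E_{-1} Δ^2 f = -135x^4 - 50x^3 - 135x^2 - 55x - 9


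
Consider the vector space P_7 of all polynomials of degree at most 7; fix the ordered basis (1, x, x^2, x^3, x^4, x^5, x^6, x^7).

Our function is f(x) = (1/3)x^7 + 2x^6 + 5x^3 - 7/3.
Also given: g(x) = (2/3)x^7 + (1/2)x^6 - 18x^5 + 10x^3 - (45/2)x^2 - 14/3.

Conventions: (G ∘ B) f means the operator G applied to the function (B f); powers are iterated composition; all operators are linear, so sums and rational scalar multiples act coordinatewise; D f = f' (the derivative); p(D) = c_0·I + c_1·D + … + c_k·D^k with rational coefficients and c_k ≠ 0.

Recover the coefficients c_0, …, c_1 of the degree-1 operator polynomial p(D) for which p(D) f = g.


p(D) = 2·I − (3/2)·D, i.e. c_0 = 2, c_1 = -3/2

D^0 f = (1/3)x^7 + 2x^6 + 5x^3 - 7/3
D^1 f = (7/3)x^6 + 12x^5 + 15x^2
matching coefficients of g against c_0 f + c_1 Df + … from the top degree down determines the c_i
solution: c_0 = 2, c_1 = -3/2


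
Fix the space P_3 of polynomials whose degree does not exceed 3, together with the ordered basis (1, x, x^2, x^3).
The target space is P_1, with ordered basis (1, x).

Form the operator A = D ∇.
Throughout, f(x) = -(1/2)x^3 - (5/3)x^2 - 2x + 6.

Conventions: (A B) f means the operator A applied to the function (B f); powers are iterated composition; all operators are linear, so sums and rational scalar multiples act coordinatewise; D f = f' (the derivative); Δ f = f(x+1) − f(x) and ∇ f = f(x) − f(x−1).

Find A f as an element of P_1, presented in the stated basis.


∇ f = -(3/2)x^2 - (11/6)x - 5/6
D ∇ f = -3x - 11/6

g(x) = -3x - 11/6


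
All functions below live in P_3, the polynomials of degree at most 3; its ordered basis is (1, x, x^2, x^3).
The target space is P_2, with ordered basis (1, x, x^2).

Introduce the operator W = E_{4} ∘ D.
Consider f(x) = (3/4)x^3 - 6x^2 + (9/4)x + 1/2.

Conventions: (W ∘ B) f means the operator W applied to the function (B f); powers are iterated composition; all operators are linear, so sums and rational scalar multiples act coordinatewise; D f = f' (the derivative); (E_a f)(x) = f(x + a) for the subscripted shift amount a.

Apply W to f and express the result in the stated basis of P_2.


D f = (9/4)x^2 - 12x + 9/4
E_{4} D f = (9/4)x^2 + 6x - 39/4

g(x) = (9/4)x^2 + 6x - 39/4


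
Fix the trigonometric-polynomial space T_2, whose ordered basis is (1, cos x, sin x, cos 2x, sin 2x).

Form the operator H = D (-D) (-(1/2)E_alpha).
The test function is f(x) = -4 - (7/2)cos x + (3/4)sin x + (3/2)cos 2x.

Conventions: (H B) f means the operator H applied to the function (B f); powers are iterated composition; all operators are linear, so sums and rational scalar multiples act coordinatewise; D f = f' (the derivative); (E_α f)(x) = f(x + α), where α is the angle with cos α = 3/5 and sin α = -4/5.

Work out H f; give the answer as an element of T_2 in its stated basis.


E_alpha f = -4 - (27/10)cos x - (47/20)sin x - (21/50)cos 2x + (36/25)sin 2x
(-(1/2)E_alpha) f = 2 + (27/20)cos x + (47/40)sin x + (21/100)cos 2x - (18/25)sin 2x
D (-(1/2)E_alpha) f = (47/40)cos x - (27/20)sin x - (36/25)cos 2x - (21/50)sin 2x
(-D) (-(1/2)E_alpha) f = -(47/40)cos x + (27/20)sin x + (36/25)cos 2x + (21/50)sin 2x
D (-D) (-(1/2)E_alpha) f = (27/20)cos x + (47/40)sin x + (21/25)cos 2x - (72/25)sin 2x

the result is g(x) = (27/20)cos x + (47/40)sin x + (21/25)cos 2x - (72/25)sin 2x


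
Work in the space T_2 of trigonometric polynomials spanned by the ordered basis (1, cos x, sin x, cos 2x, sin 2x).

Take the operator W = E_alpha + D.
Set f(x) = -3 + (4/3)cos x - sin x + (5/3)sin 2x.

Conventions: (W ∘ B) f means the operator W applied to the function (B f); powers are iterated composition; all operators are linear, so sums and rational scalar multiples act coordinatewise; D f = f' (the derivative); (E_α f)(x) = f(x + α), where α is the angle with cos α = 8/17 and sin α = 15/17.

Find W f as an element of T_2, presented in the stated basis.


the image equals g(x) = -3 - (64/51)cos x - (152/51)sin x + (4090/867)cos 2x - (805/867)sin 2x

E_alpha f = -3 - (13/51)cos x - (28/17)sin x + (400/289)cos 2x - (805/867)sin 2x
D f = -cos x - (4/3)sin x + (10/3)cos 2x
(E_alpha + D) f = -3 - (64/51)cos x - (152/51)sin x + (4090/867)cos 2x - (805/867)sin 2x


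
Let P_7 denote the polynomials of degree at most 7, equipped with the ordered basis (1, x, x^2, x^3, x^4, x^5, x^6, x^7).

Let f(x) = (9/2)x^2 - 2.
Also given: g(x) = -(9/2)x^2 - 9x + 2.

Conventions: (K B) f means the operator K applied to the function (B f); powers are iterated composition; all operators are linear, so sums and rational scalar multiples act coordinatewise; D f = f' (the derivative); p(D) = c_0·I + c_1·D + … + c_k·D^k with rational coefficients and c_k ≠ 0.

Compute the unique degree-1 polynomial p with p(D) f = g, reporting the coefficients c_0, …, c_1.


c_0 = -1, c_1 = -1

D^0 f = (9/2)x^2 - 2
D^1 f = 9x
matching coefficients of g against c_0 f + c_1 Df + … from the top degree down determines the c_i
solution: c_0 = -1, c_1 = -1


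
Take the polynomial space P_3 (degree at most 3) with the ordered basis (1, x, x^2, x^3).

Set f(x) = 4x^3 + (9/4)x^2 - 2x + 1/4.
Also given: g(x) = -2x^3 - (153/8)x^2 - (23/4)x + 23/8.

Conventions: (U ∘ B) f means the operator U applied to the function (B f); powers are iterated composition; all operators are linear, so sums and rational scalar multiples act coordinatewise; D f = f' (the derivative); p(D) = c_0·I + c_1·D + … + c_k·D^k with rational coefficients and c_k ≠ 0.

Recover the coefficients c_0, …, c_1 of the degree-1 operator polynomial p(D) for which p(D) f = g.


D^0 f = 4x^3 + (9/4)x^2 - 2x + 1/4
D^1 f = 12x^2 + (9/2)x - 2
matching coefficients of g against c_0 f + c_1 Df + … from the top degree down determines the c_i
solution: c_0 = -1/2, c_1 = -3/2

p(D) = -(1/2)·I − (3/2)·D, i.e. c_0 = -1/2, c_1 = -3/2


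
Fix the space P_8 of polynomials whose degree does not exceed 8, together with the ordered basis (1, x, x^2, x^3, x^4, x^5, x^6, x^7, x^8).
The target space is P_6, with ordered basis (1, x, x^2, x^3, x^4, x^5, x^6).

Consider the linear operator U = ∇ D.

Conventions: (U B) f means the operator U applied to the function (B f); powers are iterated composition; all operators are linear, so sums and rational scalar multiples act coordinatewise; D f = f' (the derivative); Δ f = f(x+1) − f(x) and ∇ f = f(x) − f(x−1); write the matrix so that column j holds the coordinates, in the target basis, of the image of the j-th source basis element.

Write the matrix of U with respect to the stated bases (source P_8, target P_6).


the matrix is [[0, 0, 2, -3, 4, -5, 6, -7, 8]; [0, 0, 0, 6, -12, 20, -30, 42, -56]; [0, 0, 0, 0, 12, -30, 60, -105, 168]; [0, 0, 0, 0, 0, 20, -60, 140, -280]; [0, 0, 0, 0, 0, 0, 30, -105, 280]; [0, 0, 0, 0, 0, 0, 0, 42, -168]; [0, 0, 0, 0, 0, 0, 0, 0, 56]] (rows listed top to bottom)

image of 1: 0
image of x: 0
image of x^2: 2
image of x^3: 6x - 3
image of x^4: 12x^2 - 12x + 4
image of x^5: 20x^3 - 30x^2 + 20x - 5
image of x^6: 30x^4 - 60x^3 + 60x^2 - 30x + 6
image of x^7: 42x^5 - 105x^4 + 140x^3 - 105x^2 + 42x - 7
image of x^8: 56x^6 - 168x^5 + 280x^4 - 280x^3 + 168x^2 - 56x + 8
each image's coordinates form column j of the matrix


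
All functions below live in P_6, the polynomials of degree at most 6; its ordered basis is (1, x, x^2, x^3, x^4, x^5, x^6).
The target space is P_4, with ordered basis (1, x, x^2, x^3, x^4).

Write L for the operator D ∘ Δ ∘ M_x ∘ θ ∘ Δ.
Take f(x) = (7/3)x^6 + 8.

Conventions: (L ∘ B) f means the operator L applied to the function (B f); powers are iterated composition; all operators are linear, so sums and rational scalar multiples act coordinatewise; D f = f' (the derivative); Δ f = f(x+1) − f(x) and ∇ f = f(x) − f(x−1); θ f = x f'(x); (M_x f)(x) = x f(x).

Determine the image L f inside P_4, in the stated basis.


Δ f = 14x^5 + 35x^4 + (140/3)x^3 + 35x^2 + 14x + 7/3
θ Δ f = 70x^5 + 140x^4 + 140x^3 + 70x^2 + 14x
M_x (θ ∘ Δ) f = 70x^6 + 140x^5 + 140x^4 + 70x^3 + 14x^2
Δ M_x (θ ∘ Δ) f = 420x^5 + 1750x^4 + 3360x^3 + 3500x^2 + 1918x + 434
D Δ M_x (θ ∘ Δ) f = 2100x^4 + 7000x^3 + 10080x^2 + 7000x + 1918

the result is g(x) = 2100x^4 + 7000x^3 + 10080x^2 + 7000x + 1918


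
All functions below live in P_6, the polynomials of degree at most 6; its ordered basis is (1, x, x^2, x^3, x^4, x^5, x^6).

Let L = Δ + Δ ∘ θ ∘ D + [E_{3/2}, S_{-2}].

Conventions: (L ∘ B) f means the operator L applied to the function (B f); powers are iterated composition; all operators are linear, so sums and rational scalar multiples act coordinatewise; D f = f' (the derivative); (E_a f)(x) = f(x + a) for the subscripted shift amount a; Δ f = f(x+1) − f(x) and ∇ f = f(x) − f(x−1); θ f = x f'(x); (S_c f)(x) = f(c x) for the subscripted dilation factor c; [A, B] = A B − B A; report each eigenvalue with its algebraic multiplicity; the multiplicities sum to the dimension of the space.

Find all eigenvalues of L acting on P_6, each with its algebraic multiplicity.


image of 1: 0
image of x: -7/2
image of x^2: 20x + 39/4
image of x^3: -51x^2 - (51/2)x - 187/8
image of x^4: 148x^3 + 204x^2 + 283x + 1423/16
image of x^5: -355x^4 - 450x^3 - 1085x^2 - (5395/8)x - 7347/32
image of x^6: 870x^5 + 1785x^4 + 5180x^3 + (19485/4)x^2 + (25305/8)x + 47911/64
the matrix is upper triangular; its diagonal is (0, 0, 0, 0, 0, 0, 0)
for a triangular matrix the eigenvalues are the diagonal entries, with algebraic multiplicity their repetition count

λ = 0 (multiplicity 7)


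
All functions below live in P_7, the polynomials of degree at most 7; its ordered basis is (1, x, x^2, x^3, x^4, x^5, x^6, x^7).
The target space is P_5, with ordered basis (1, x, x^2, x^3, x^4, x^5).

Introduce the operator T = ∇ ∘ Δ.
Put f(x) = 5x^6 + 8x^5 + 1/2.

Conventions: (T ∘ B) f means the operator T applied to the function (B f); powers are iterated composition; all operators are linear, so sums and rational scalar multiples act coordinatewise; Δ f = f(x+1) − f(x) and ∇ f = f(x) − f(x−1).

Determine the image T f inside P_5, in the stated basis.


the result is g(x) = 150x^4 + 160x^3 + 150x^2 + 80x + 10

Δ f = 30x^5 + 115x^4 + 180x^3 + 155x^2 + 70x + 13
∇ Δ f = 150x^4 + 160x^3 + 150x^2 + 80x + 10


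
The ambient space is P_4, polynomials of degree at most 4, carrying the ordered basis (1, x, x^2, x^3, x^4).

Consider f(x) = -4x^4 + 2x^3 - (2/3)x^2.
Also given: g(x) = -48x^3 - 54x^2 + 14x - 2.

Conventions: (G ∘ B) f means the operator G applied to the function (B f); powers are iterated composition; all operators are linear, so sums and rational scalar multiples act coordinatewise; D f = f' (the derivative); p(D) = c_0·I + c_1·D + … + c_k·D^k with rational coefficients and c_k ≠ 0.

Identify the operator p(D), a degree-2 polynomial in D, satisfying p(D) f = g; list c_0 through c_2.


D^0 f = -4x^4 + 2x^3 - (2/3)x^2
D^1 f = -16x^3 + 6x^2 - (4/3)x
D^2 f = -48x^2 + 12x - 4/3
matching coefficients of g against c_0 f + c_1 Df + … from the top degree down determines the c_i
solution: c_0 = 0, c_1 = 3, c_2 = 3/2

p(D) = 3·D + (3/2)·D^2, i.e. c_0 = 0, c_1 = 3, c_2 = 3/2


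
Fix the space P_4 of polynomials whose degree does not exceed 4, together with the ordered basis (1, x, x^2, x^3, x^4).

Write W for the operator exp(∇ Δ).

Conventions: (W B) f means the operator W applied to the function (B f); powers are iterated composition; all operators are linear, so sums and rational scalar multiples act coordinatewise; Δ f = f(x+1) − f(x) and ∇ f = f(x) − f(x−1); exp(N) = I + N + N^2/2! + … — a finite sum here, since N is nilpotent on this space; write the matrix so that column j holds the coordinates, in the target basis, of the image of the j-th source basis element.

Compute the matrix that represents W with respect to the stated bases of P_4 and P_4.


image of 1: 1
image of x: x
image of x^2: x^2 + 2
image of x^3: x^3 + 6x
image of x^4: x^4 + 12x^2 + 14
each image's coordinates form column j of the matrix

the matrix is [[1, 0, 2, 0, 14]; [0, 1, 0, 6, 0]; [0, 0, 1, 0, 12]; [0, 0, 0, 1, 0]; [0, 0, 0, 0, 1]] (rows listed top to bottom)


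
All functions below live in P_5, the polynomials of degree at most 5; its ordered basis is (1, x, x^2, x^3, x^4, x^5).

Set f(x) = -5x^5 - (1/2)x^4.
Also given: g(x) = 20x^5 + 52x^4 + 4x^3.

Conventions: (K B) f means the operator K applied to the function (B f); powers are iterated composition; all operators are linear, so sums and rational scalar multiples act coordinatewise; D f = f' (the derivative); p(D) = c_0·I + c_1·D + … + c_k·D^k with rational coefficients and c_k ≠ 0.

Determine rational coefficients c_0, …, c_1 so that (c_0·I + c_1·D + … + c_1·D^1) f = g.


D^0 f = -5x^5 - (1/2)x^4
D^1 f = -25x^4 - 2x^3
matching coefficients of g against c_0 f + c_1 Df + … from the top degree down determines the c_i
solution: c_0 = -4, c_1 = -2

p(D) = -4·I − 2·D, i.e. c_0 = -4, c_1 = -2


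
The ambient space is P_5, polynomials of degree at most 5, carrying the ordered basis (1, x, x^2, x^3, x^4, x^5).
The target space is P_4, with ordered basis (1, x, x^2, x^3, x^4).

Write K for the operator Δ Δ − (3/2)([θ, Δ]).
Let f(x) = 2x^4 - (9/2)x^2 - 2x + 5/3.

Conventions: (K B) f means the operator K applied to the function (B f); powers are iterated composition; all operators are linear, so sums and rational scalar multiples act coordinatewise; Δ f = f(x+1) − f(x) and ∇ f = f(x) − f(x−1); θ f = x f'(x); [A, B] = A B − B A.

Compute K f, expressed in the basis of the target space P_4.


g(x) = 12x^3 + 60x^2 + (141/2)x + 29/2

Δ f = 8x^3 + 12x^2 - x - 9/2
Δ Δ f = 24x^2 + 48x + 19
Δ f = 8x^3 + 12x^2 - x - 9/2
θ Δ f = 24x^3 + 24x^2 - x
θ f = 8x^4 - 9x^2 - 2x
Δ θ f = 32x^3 + 48x^2 + 14x - 3
[θ, Δ] f = -8x^3 - 24x^2 - 15x + 3
(-(3/2)([θ, Δ])) f = 12x^3 + 36x^2 + (45/2)x - 9/2
(Δ Δ − (3/2)([θ, Δ])) f = 12x^3 + 60x^2 + (141/2)x + 29/2


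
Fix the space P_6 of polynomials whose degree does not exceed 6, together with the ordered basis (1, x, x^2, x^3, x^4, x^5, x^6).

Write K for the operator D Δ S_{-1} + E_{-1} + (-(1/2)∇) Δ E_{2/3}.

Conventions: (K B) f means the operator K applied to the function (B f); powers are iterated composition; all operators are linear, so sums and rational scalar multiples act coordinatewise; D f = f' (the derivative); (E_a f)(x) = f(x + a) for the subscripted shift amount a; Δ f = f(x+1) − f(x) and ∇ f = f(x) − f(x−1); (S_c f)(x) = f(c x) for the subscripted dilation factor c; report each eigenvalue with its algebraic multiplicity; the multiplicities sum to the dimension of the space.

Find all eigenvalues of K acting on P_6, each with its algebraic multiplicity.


λ = 1 (multiplicity 7)

image of 1: 1
image of x: x - 1
image of x^2: x^2 - 2x + 2
image of x^3: x^3 - 3x^2 - 6x - 6
image of x^4: x^4 - 4x^3 + 12x^2 + 4/3
image of x^5: x^5 - 5x^4 - 20x^3 - 60x^2 - (100/3)x - 332/27
image of x^6: x^6 - 6x^5 + 30x^4 + 20x^2 - (124/9)x - 98/27
the matrix is upper triangular; its diagonal is (1, 1, 1, 1, 1, 1, 1)
for a triangular matrix the eigenvalues are the diagonal entries, with algebraic multiplicity their repetition count
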